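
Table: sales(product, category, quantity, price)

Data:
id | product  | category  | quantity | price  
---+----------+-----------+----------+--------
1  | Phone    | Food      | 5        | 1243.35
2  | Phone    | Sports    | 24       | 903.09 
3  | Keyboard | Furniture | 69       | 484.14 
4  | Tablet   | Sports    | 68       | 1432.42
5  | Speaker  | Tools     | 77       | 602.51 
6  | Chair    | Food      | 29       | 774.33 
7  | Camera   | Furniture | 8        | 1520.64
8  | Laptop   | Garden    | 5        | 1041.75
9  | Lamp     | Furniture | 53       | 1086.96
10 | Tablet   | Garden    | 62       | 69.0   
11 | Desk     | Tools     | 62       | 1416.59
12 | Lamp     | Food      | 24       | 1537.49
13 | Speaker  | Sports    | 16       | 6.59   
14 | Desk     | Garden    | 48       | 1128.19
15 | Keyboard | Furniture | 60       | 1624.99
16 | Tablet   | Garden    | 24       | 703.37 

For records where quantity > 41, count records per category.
SELECT category, COUNT(*)
FROM sales
WHERE quantity > 41
GROUP BY category

Note: WHERE filters rows before grouping.

Result:
  Furniture: 3
  Garden: 2
  Sports: 1
  Tools: 2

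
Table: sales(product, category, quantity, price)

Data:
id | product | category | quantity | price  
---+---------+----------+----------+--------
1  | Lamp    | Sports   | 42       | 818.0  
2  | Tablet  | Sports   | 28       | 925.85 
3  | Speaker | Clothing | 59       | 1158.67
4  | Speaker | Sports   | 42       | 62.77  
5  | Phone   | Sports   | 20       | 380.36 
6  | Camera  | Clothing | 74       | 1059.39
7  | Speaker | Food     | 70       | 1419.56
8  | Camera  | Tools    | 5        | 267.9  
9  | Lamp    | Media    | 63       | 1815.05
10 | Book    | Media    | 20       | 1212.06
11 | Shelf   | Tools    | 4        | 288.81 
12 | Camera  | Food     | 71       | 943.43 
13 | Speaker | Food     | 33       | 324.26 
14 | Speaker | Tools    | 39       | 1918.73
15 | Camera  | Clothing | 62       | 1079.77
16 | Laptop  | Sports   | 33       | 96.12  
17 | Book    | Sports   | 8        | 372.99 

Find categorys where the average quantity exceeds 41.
SELECT category, AVG(quantity)
FROM sales
GROUP BY category
HAVING AVG(quantity) > 41

Result:
  Clothing: avg=65.00
  Food: avg=58.00
  Media: avg=41.50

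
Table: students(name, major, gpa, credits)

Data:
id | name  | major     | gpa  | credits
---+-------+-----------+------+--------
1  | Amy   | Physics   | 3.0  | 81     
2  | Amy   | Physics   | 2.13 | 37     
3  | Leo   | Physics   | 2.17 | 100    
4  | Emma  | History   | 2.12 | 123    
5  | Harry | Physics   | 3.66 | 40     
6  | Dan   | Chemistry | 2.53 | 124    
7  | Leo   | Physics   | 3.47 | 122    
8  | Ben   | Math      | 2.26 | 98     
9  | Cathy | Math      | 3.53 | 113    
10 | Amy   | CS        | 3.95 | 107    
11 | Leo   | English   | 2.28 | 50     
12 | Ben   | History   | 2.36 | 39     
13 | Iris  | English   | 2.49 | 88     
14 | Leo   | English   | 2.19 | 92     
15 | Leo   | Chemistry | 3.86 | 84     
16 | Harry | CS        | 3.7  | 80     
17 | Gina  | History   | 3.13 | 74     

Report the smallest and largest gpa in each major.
SELECT major, MIN(gpa), MAX(gpa)
FROM students
GROUP BY major

Result:
  CS: min=3.70, max=3.95
  Chemistry: min=2.53, max=3.86
  English: min=2.19, max=2.49
  History: min=2.12, max=3.13
  Math: min=2.26, max=3.53
  Physics: min=2.13, max=3.66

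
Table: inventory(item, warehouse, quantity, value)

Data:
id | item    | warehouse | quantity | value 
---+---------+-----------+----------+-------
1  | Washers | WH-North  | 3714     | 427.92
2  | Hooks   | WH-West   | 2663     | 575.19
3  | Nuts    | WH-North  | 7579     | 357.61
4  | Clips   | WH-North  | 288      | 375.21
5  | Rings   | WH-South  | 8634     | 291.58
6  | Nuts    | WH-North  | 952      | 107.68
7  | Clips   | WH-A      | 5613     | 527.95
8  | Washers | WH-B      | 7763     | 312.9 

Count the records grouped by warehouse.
SELECT warehouse, COUNT(*) as count
FROM inventory
GROUP BY warehouse

Result:
  WH-A: 1
  WH-B: 1
  WH-North: 4
  WH-South: 1
  WH-West: 1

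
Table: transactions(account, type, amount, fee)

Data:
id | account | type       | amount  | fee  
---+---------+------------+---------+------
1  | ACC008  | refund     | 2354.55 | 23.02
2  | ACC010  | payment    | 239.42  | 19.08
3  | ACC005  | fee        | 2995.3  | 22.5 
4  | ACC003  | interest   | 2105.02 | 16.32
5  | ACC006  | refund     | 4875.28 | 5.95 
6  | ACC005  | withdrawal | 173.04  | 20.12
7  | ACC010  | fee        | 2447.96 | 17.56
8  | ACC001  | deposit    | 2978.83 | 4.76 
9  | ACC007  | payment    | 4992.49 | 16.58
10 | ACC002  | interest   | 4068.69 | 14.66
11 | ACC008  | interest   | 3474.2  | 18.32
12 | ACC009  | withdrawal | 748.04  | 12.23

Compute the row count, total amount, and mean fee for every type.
SELECT type,
       COUNT(*) as cnt,
       SUM(amount) as total_amount,
       AVG(fee) as avg_fee
FROM transactions
GROUP BY type

Result:
  deposit: 1 records, 2978.83 total amount, 4.76 avg fee
  fee: 2 records, 5443.26 total amount, 20.03 avg fee
  interest: 3 records, 9647.91 total amount, 16.43 avg fee
  payment: 2 records, 5231.91 total amount, 17.83 avg fee
  refund: 2 records, 7229.83 total amount, 14.49 avg fee
  withdrawal: 2 records, 921.08 total amount, 16.18 avg fee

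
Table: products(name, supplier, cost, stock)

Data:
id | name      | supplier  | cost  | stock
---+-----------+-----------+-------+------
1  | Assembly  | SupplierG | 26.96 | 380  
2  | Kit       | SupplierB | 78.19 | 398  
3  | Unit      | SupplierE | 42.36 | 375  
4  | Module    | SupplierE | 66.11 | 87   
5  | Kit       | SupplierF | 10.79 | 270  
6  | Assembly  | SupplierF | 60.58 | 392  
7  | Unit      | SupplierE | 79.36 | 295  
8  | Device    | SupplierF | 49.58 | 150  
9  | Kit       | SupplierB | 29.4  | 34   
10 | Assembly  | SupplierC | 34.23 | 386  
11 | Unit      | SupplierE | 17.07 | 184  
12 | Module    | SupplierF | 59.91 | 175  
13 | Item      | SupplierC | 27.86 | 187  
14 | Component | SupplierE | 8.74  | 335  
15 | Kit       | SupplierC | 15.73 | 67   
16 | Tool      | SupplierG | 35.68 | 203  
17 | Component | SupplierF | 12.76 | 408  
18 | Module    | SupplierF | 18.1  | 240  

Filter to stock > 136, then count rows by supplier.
SELECT supplier, COUNT(*)
FROM products
WHERE stock > 136
GROUP BY supplier

Note: WHERE filters rows before grouping.

Result:
  SupplierB: 1
  SupplierC: 2
  SupplierE: 4
  SupplierF: 6
  SupplierG: 2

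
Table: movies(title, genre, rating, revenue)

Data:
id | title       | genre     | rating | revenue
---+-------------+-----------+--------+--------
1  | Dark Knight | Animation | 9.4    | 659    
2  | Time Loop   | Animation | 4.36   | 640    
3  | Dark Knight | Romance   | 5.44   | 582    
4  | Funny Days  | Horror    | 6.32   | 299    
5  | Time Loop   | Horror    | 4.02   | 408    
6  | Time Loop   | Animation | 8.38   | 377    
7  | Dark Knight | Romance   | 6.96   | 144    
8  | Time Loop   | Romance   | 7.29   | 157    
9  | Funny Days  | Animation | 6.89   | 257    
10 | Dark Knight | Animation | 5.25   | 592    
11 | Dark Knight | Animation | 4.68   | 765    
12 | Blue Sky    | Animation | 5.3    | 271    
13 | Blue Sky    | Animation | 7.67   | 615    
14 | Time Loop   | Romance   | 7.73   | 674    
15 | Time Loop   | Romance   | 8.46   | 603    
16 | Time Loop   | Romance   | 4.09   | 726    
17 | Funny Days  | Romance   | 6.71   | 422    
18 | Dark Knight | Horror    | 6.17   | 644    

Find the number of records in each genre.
SELECT genre, COUNT(*) as count
FROM movies
GROUP BY genre

Result:
  Animation: 8
  Horror: 3
  Romance: 7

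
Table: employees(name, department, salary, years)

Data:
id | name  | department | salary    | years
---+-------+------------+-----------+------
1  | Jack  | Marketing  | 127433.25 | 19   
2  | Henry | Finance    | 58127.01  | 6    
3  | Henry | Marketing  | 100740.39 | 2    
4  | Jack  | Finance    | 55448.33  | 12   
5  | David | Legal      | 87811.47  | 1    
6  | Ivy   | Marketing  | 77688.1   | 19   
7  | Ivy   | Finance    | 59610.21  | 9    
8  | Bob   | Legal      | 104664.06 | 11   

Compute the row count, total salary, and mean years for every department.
SELECT department,
       COUNT(*) as cnt,
       SUM(salary) as total_salary,
       AVG(years) as avg_years
FROM employees
GROUP BY department

Result:
  Finance: 3 records, 173185.55 total salary, 9.00 avg years
  Legal: 2 records, 192475.53 total salary, 6.00 avg years
  Marketing: 3 records, 305861.74 total salary, 13.33 avg years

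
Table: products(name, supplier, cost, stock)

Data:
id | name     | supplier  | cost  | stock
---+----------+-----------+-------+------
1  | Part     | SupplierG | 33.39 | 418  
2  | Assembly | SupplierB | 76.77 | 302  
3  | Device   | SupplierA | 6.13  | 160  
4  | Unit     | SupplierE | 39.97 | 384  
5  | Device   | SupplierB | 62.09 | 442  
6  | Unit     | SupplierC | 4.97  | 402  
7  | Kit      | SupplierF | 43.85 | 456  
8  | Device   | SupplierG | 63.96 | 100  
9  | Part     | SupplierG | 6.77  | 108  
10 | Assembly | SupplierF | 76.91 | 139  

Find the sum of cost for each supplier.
SELECT supplier, SUM(cost) as result
FROM products
GROUP BY supplier

Result:
  SupplierA: 6.13
  SupplierB: 138.86
  SupplierC: 4.97
  SupplierE: 39.97
  SupplierF: 120.76
  SupplierG: 104.12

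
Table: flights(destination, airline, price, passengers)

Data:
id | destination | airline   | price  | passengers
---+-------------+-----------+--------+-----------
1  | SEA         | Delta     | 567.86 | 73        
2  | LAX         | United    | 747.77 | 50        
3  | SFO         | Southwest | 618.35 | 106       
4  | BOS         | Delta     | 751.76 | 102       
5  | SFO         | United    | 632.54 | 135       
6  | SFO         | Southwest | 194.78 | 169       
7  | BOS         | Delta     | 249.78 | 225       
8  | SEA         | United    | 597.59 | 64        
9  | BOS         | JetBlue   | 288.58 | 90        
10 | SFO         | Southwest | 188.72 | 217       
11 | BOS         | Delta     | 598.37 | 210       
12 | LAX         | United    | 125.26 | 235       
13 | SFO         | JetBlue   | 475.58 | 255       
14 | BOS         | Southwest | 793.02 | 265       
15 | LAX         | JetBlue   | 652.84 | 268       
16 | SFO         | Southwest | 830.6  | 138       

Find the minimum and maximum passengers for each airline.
SELECT airline, MIN(passengers), MAX(passengers)
FROM flights
GROUP BY airline

Result:
  Delta: min=73, max=225
  JetBlue: min=90, max=268
  Southwest: min=106, max=265
  United: min=50, max=235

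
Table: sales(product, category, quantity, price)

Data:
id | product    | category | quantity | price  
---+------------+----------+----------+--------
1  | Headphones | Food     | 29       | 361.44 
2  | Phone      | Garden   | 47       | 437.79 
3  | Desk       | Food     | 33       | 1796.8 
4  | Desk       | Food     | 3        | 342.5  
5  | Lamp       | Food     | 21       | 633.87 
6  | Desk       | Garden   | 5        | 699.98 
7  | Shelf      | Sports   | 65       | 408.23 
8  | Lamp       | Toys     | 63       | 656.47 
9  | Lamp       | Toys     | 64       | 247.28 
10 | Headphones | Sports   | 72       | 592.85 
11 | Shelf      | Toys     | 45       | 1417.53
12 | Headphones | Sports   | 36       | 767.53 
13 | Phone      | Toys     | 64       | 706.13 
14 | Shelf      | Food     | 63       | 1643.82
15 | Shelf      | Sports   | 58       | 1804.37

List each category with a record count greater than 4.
SELECT category, COUNT(*) as cnt
FROM sales
GROUP BY category
HAVING COUNT(*) > 4

Result:
  Food: 5

Note: HAVING filters groups after aggregation, WHERE filters rows before.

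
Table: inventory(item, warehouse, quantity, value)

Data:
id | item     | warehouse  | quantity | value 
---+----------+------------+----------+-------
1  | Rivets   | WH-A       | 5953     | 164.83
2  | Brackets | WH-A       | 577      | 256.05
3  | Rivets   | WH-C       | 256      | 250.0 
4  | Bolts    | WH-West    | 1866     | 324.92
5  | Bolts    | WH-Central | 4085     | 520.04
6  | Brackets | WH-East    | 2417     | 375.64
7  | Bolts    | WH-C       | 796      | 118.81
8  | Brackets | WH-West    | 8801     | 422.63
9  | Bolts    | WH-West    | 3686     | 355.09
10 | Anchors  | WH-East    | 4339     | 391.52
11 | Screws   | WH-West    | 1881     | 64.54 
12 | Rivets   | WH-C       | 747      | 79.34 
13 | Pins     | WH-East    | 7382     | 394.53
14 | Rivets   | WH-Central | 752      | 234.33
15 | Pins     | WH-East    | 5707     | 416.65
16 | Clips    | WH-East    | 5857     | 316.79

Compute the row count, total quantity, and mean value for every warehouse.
SELECT warehouse,
       COUNT(*) as cnt,
       SUM(quantity) as total_quantity,
       AVG(value) as avg_value
FROM inventory
GROUP BY warehouse

Result:
  WH-A: 2 records, 6530 total quantity, 210.44 avg value
  WH-C: 3 records, 1799 total quantity, 149.38 avg value
  WH-Central: 2 records, 4837 total quantity, 377.19 avg value
  WH-East: 5 records, 25702 total quantity, 379.03 avg value
  WH-West: 4 records, 16234 total quantity, 291.80 avg value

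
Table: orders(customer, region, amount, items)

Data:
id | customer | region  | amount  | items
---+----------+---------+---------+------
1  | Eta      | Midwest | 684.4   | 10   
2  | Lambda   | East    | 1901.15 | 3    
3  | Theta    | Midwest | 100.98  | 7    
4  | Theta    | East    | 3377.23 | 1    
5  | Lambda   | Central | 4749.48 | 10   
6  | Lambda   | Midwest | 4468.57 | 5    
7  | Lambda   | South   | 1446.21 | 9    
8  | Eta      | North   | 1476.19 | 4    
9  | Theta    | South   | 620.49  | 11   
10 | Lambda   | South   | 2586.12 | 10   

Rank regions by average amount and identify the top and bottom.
SELECT region, AVG(amount)
FROM orders
GROUP BY region
ORDER BY AVG(amount)

All groups:
  North: 1476.19
  South: 1550.94
  Midwest: 1751.32
  East: 2639.19
  Central: 4749.48

Highest: Central (4749.48)
Lowest: North (1476.19)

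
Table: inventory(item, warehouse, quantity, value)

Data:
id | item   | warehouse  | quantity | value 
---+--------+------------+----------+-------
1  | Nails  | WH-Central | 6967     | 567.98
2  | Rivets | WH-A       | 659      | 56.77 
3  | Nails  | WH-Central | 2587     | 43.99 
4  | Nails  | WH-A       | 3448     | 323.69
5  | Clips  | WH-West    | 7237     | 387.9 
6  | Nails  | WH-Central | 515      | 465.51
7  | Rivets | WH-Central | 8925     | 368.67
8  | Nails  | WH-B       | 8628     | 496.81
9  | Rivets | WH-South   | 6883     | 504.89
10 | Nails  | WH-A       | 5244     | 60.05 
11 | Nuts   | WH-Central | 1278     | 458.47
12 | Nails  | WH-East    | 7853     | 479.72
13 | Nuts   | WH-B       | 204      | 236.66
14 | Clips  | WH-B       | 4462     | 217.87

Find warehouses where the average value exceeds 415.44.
SELECT warehouse, AVG(value)
FROM inventory
GROUP BY warehouse
HAVING AVG(value) > 415.44

Result:
  WH-East: avg=479.72
  WH-South: avg=504.89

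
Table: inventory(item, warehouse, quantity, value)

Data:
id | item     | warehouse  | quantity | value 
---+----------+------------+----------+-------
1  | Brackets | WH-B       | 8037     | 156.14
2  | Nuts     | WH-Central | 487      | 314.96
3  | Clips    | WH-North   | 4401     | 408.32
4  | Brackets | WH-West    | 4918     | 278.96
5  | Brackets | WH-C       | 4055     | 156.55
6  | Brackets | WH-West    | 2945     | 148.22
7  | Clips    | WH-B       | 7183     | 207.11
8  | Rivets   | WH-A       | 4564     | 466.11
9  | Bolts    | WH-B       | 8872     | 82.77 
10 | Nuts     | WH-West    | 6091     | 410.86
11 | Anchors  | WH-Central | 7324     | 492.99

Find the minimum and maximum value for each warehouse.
SELECT warehouse, MIN(value), MAX(value)
FROM inventory
GROUP BY warehouse

Result:
  WH-A: min=466.11, max=466.11
  WH-B: min=82.77, max=207.11
  WH-C: min=156.55, max=156.55
  WH-Central: min=314.96, max=492.99
  WH-North: min=408.32, max=408.32
  WH-West: min=148.22, max=410.86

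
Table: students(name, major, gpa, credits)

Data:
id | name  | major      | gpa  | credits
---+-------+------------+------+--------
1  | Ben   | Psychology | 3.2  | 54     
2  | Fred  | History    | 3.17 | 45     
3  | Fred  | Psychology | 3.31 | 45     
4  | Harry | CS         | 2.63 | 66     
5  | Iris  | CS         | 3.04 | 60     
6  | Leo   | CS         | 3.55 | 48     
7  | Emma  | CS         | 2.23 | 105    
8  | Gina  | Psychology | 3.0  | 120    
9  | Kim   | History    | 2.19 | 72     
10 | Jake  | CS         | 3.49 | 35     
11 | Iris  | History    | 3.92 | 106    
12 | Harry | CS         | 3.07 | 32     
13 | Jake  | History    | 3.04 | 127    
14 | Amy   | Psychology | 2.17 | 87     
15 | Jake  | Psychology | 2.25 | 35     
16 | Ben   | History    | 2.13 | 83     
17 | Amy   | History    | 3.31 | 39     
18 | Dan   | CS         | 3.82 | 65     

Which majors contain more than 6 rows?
SELECT major, COUNT(*) as cnt
FROM students
GROUP BY major
HAVING COUNT(*) > 6

Result:
  CS: 7

Note: HAVING filters groups after aggregation, WHERE filters rows before.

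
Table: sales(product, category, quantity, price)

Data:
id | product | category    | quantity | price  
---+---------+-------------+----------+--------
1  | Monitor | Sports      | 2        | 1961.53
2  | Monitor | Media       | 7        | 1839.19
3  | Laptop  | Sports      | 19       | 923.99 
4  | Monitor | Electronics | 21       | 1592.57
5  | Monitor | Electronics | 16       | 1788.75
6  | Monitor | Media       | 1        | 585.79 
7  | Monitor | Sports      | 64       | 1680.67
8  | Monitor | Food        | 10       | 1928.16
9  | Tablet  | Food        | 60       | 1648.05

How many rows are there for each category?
SELECT category, COUNT(*) as count
FROM sales
GROUP BY category

Result:
  Electronics: 2
  Food: 2
  Media: 2
  Sports: 3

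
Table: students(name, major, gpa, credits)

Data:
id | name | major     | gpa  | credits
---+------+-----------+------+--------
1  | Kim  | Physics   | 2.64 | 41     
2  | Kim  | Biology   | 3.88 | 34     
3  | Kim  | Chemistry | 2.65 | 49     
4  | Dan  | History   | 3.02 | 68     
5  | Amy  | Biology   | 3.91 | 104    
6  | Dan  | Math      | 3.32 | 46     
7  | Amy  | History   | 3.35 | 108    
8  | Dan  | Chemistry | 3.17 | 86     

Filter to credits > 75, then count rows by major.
SELECT major, COUNT(*)
FROM students
WHERE credits > 75
GROUP BY major

Note: WHERE filters rows before grouping.

Result:
  Biology: 1
  Chemistry: 1
  History: 1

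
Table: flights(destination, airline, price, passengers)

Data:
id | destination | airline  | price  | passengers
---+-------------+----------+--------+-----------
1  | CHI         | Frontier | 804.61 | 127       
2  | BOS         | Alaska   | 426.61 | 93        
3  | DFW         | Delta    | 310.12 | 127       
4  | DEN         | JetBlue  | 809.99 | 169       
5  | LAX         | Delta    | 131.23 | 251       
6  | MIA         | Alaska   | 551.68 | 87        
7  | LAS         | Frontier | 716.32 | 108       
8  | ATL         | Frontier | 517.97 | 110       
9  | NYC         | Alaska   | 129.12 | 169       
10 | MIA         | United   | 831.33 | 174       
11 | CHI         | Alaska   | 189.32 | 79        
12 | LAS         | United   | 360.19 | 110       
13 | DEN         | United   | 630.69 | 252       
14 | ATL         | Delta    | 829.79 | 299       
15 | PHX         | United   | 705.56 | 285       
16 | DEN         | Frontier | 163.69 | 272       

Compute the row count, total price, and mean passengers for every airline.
SELECT airline,
       COUNT(*) as cnt,
       SUM(price) as total_price,
       AVG(passengers) as avg_passengers
FROM flights
GROUP BY airline

Result:
  Alaska: 4 records, 1296.73 total price, 107.00 avg passengers
  Delta: 3 records, 1271.14 total price, 225.67 avg passengers
  Frontier: 4 records, 2202.59 total price, 154.25 avg passengers
  JetBlue: 1 records, 809.99 total price, 169.00 avg passengers
  United: 4 records, 2527.77 total price, 205.25 avg passengers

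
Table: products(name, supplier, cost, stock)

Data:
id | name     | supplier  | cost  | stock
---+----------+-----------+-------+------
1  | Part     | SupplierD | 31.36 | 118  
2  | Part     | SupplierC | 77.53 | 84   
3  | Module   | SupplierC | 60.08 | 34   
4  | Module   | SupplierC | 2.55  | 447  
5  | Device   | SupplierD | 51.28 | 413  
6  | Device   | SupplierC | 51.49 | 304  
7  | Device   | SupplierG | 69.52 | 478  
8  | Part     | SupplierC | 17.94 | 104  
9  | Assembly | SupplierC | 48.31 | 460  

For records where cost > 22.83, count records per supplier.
SELECT supplier, COUNT(*)
FROM products
WHERE cost > 22.83
GROUP BY supplier

Note: WHERE filters rows before grouping.

Result:
  SupplierC: 4
  SupplierD: 2
  SupplierG: 1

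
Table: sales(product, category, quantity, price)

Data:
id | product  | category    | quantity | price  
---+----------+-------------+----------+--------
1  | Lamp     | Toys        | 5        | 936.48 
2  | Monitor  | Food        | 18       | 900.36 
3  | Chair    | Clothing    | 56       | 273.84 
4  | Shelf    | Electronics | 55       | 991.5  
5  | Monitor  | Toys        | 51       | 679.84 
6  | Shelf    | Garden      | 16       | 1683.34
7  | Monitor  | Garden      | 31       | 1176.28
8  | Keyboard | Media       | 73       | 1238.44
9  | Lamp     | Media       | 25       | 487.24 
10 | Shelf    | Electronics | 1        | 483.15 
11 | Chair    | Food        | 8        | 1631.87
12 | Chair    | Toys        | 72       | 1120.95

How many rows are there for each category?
SELECT category, COUNT(*) as count
FROM sales
GROUP BY category

Result:
  Clothing: 1
  Electronics: 2
  Food: 2
  Garden: 2
  Media: 2
  Toys: 3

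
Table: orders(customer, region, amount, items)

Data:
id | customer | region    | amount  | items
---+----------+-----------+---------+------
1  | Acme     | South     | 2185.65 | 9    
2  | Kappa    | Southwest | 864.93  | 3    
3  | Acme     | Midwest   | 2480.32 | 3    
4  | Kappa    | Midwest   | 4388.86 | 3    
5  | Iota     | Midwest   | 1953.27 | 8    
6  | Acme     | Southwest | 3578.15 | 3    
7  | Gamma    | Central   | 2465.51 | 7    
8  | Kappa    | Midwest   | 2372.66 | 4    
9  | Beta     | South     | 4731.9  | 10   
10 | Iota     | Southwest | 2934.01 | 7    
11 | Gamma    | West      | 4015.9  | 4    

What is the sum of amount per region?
SELECT region, SUM(amount) as result
FROM orders
GROUP BY region

Result:
  Central: 2465.51
  Midwest: 11195.11
  South: 6917.55
  Southwest: 7377.09
  West: 4015.90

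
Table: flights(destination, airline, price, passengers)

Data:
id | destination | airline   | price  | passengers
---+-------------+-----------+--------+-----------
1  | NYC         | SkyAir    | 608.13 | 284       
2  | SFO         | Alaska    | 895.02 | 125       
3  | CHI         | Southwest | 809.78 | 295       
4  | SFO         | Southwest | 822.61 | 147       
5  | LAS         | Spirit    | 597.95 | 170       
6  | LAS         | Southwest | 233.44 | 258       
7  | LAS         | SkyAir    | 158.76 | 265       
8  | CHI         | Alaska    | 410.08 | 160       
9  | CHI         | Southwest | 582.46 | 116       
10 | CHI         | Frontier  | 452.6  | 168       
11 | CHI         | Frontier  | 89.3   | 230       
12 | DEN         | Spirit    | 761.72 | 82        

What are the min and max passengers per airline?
SELECT airline, MIN(passengers), MAX(passengers)
FROM flights
GROUP BY airline

Result:
  Alaska: min=125, max=160
  Frontier: min=168, max=230
  SkyAir: min=265, max=284
  Southwest: min=116, max=295
  Spirit: min=82, max=170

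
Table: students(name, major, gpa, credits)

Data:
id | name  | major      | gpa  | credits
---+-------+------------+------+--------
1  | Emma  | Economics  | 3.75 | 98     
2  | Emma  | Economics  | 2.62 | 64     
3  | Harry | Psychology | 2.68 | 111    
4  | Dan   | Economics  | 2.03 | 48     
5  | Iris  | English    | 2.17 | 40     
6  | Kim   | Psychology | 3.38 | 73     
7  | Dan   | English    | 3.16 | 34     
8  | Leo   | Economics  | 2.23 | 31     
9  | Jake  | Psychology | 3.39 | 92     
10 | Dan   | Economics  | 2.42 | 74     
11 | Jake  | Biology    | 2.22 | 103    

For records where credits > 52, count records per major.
SELECT major, COUNT(*)
FROM students
WHERE credits > 52
GROUP BY major

Note: WHERE filters rows before grouping.

Result:
  Biology: 1
  Economics: 3
  Psychology: 3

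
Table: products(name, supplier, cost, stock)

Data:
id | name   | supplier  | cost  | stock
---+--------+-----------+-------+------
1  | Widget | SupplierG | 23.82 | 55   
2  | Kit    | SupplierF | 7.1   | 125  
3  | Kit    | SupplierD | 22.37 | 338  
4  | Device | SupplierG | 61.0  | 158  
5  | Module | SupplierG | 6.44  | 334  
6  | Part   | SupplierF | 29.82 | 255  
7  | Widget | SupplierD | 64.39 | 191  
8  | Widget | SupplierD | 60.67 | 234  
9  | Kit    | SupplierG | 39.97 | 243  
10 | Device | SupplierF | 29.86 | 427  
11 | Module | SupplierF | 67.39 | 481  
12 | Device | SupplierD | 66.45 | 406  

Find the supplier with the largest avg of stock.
SELECT supplier, AVG(stock) as val
FROM products
GROUP BY supplier
ORDER BY val DESC
LIMIT 1

Result: SupplierF with avg(stock) = 322.00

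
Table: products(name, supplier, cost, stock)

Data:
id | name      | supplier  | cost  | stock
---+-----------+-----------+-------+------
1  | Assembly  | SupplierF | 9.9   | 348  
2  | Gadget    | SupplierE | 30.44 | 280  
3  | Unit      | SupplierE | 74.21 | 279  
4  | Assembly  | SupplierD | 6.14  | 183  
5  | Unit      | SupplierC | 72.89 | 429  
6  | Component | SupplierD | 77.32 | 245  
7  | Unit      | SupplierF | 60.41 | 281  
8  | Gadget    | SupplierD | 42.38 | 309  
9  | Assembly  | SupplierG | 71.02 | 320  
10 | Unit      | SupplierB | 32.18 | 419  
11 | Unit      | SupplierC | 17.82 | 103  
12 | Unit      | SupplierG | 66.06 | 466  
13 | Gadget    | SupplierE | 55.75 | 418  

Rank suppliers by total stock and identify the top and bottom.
SELECT supplier, SUM(stock)
FROM products
GROUP BY supplier
ORDER BY SUM(stock)

All groups:
  SupplierB: 419
  SupplierC: 532
  SupplierF: 629
  SupplierD: 737
  SupplierG: 786
  SupplierE: 977

Highest: SupplierE (977)
Lowest: SupplierB (419)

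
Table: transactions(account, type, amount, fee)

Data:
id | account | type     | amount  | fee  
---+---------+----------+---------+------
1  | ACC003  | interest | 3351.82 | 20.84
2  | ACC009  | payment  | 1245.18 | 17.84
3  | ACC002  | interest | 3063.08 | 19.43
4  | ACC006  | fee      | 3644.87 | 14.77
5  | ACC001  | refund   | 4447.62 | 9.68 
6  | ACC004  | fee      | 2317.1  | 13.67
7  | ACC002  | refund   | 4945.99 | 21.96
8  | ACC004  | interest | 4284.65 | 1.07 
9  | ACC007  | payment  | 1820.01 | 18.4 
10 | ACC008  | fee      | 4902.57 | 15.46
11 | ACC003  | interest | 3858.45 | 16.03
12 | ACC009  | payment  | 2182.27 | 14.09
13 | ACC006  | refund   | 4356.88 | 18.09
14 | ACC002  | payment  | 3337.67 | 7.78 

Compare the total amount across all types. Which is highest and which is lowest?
SELECT type, SUM(amount)
FROM transactions
GROUP BY type
ORDER BY SUM(amount)

All groups:
  payment: 8585.13
  fee: 10864.54
  refund: 13750.49
  interest: 14558.00

Highest: interest (14558.00)
Lowest: payment (8585.13)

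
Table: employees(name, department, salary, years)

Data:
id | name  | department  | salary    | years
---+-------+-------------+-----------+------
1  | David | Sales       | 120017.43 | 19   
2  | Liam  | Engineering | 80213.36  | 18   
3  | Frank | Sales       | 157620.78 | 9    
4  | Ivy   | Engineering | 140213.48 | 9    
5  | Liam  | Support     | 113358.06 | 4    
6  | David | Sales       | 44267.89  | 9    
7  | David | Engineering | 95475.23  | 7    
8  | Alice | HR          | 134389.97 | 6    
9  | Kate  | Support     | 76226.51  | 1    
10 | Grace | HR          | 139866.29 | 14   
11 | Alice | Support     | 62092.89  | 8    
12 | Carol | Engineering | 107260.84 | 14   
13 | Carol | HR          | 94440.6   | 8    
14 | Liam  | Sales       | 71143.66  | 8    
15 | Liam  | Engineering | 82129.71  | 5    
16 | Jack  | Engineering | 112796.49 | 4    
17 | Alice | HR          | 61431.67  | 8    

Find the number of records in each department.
SELECT department, COUNT(*) as count
FROM employees
GROUP BY department

Result:
  Engineering: 6
  HR: 4
  Sales: 4
  Support: 3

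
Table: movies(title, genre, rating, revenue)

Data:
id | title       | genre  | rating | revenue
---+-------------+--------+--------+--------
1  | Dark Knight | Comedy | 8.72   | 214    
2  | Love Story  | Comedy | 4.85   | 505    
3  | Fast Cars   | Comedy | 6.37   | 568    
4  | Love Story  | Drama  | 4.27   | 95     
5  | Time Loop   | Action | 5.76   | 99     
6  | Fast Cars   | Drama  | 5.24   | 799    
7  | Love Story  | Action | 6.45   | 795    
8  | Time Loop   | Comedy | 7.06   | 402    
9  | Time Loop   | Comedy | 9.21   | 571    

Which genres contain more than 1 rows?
SELECT genre, COUNT(*) as cnt
FROM movies
GROUP BY genre
HAVING COUNT(*) > 1

Result:
  Action: 2
  Comedy: 5
  Drama: 2

Note: HAVING filters groups after aggregation, WHERE filters rows before.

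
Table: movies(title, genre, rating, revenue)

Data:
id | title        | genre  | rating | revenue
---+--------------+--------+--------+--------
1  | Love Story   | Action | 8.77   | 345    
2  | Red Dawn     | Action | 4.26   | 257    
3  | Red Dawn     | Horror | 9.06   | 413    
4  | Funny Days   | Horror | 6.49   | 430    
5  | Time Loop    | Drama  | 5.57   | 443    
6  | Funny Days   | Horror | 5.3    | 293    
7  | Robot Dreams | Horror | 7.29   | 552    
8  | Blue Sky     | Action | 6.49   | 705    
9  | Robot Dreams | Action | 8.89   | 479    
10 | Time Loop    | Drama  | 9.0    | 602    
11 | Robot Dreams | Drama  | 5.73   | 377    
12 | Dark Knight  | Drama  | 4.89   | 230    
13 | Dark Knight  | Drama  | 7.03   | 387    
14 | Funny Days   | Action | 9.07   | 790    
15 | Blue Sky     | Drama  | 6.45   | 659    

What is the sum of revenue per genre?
SELECT genre, SUM(revenue) as result
FROM movies
GROUP BY genre

Result:
  Action: 2576
  Drama: 2698
  Horror: 1688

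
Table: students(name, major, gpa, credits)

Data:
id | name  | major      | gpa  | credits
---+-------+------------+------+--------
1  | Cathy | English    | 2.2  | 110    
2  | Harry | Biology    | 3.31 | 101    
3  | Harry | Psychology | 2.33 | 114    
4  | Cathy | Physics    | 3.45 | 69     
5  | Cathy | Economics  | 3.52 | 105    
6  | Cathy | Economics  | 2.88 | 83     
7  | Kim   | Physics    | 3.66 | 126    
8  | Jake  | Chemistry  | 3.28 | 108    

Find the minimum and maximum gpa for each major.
SELECT major, MIN(gpa), MAX(gpa)
FROM students
GROUP BY major

Result:
  Biology: min=3.31, max=3.31
  Chemistry: min=3.28, max=3.28
  Economics: min=2.88, max=3.52
  English: min=2.20, max=2.20
  Physics: min=3.45, max=3.66
  Psychology: min=2.33, max=2.33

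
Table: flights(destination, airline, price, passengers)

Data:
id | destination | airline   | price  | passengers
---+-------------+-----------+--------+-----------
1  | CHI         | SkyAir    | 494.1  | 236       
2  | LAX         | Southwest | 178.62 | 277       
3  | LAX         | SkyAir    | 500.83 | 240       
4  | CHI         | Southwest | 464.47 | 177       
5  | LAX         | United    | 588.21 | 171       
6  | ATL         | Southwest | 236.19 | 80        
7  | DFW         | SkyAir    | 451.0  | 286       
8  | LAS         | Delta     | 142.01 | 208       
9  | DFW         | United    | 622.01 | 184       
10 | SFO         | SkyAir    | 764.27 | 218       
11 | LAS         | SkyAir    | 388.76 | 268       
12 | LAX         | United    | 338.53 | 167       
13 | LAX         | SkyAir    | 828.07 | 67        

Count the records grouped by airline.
SELECT airline, COUNT(*) as count
FROM flights
GROUP BY airline

Result:
  Delta: 1
  SkyAir: 6
  Southwest: 3
  United: 3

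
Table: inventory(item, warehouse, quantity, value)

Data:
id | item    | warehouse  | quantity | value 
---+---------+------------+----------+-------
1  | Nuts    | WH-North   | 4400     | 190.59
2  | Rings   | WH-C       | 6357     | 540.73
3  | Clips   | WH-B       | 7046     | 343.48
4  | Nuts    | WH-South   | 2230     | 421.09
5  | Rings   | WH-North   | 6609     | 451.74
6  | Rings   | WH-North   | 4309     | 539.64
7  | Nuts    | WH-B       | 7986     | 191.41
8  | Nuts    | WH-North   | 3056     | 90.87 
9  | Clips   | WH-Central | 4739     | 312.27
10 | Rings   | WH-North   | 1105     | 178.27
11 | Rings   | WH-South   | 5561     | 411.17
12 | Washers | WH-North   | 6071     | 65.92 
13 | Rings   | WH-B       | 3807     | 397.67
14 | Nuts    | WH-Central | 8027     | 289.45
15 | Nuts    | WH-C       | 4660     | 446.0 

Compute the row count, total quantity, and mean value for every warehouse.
SELECT warehouse,
       COUNT(*) as cnt,
       SUM(quantity) as total_quantity,
       AVG(value) as avg_value
FROM inventory
GROUP BY warehouse

Result:
  WH-B: 3 records, 18839 total quantity, 310.85 avg value
  WH-C: 2 records, 11017 total quantity, 493.37 avg value
  WH-Central: 2 records, 12766 total quantity, 300.86 avg value
  WH-North: 6 records, 25550 total quantity, 252.84 avg value
  WH-South: 2 records, 7791 total quantity, 416.13 avg value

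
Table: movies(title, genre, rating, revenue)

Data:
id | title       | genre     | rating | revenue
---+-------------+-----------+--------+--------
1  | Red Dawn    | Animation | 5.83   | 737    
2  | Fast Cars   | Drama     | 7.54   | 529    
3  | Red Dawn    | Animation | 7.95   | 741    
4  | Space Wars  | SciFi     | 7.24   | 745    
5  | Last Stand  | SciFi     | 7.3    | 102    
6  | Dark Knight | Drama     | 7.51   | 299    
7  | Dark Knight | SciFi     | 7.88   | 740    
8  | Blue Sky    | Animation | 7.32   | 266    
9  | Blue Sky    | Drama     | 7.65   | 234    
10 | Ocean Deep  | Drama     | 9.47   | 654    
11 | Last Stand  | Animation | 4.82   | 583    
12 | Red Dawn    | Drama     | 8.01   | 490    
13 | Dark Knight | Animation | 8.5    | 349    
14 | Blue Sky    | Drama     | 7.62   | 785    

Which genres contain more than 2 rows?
SELECT genre, COUNT(*) as cnt
FROM movies
GROUP BY genre
HAVING COUNT(*) > 2

Result:
  Animation: 5
  Drama: 6
  SciFi: 3

Note: HAVING filters groups after aggregation, WHERE filters rows before.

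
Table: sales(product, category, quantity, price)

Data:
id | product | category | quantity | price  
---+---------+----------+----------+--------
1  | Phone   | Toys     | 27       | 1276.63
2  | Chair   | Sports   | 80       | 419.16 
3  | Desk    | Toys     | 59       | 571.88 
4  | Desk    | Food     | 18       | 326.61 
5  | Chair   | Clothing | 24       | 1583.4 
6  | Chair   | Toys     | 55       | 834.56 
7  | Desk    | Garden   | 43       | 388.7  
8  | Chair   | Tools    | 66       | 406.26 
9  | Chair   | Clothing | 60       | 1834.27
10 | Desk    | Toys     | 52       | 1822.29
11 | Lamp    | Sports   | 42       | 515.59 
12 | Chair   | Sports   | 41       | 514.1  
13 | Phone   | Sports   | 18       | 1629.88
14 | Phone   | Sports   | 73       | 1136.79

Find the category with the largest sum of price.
SELECT category, SUM(price) as val
FROM sales
GROUP BY category
ORDER BY val DESC
LIMIT 1

Result: Toys with sum(price) = 4505.36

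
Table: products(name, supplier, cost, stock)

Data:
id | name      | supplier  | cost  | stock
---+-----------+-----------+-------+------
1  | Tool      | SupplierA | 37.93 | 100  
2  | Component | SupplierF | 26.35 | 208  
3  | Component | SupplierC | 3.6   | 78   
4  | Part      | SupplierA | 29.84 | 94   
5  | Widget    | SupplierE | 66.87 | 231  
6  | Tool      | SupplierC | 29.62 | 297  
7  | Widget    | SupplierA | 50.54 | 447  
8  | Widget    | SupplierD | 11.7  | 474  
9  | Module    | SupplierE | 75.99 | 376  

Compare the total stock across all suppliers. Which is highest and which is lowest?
SELECT supplier, SUM(stock)
FROM products
GROUP BY supplier
ORDER BY SUM(stock)

All groups:
  SupplierF: 208
  SupplierC: 375
  SupplierD: 474
  SupplierE: 607
  SupplierA: 641

Highest: SupplierA (641)
Lowest: SupplierF (208)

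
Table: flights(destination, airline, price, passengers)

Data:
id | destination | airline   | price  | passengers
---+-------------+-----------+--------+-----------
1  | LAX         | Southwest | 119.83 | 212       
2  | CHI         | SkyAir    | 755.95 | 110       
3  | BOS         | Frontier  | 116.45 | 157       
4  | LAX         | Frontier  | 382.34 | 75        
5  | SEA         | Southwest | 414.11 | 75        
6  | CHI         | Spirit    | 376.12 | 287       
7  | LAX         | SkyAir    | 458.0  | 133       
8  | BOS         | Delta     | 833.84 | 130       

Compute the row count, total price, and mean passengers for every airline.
SELECT airline,
       COUNT(*) as cnt,
       SUM(price) as total_price,
       AVG(passengers) as avg_passengers
FROM flights
GROUP BY airline

Result:
  Delta: 1 records, 833.84 total price, 130.00 avg passengers
  Frontier: 2 records, 498.79 total price, 116.00 avg passengers
  SkyAir: 2 records, 1213.95 total price, 121.50 avg passengers
  Southwest: 2 records, 533.94 total price, 143.50 avg passengers
  Spirit: 1 records, 376.12 total price, 287.00 avg passengers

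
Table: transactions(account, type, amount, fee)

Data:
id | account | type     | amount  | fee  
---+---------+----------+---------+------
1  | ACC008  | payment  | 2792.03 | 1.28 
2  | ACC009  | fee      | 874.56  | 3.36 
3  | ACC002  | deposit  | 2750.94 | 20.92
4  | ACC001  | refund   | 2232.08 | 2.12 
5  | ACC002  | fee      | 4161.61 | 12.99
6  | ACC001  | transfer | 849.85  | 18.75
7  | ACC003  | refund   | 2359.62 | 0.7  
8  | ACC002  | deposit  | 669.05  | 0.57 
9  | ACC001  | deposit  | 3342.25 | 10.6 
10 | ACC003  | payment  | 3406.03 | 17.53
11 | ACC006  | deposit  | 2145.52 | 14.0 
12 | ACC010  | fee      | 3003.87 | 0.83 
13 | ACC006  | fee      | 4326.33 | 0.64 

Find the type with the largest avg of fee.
SELECT type, AVG(fee) as val
FROM transactions
GROUP BY type
ORDER BY val DESC
LIMIT 1

Result: transfer with avg(fee) = 18.75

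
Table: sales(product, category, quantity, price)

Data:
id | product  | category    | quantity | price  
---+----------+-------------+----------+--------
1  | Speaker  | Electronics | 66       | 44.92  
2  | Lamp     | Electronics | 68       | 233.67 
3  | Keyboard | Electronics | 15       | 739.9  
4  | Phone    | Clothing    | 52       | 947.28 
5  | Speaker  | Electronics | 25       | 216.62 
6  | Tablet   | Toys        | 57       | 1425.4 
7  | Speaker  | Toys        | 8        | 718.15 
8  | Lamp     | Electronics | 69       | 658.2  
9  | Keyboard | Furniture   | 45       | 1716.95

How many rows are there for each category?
SELECT category, COUNT(*) as count
FROM sales
GROUP BY category

Result:
  Clothing: 1
  Electronics: 5
  Furniture: 1
  Toys: 2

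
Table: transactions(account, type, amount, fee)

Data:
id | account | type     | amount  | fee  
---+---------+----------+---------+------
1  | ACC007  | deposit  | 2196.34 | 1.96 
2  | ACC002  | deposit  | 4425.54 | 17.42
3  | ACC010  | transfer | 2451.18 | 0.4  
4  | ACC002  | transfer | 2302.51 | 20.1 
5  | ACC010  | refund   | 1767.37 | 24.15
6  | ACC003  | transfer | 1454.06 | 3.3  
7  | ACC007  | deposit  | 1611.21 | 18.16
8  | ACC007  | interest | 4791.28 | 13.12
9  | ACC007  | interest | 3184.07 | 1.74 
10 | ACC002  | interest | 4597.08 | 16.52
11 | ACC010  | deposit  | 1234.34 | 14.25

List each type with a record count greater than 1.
SELECT type, COUNT(*) as cnt
FROM transactions
GROUP BY type
HAVING COUNT(*) > 1

Result:
  deposit: 4
  interest: 3
  transfer: 3

Note: HAVING filters groups after aggregation, WHERE filters rows before.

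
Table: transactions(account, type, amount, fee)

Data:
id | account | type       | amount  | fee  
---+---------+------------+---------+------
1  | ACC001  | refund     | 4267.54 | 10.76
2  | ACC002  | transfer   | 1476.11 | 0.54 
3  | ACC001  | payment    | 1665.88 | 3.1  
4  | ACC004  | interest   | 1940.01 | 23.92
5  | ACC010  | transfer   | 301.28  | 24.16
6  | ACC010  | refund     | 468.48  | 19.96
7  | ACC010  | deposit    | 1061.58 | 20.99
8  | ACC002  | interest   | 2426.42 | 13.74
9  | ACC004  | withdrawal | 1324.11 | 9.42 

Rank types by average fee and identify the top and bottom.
SELECT type, AVG(fee)
FROM transactions
GROUP BY type
ORDER BY AVG(fee)

All groups:
  payment: 3.10
  withdrawal: 9.42
  transfer: 12.35
  refund: 15.36
  interest: 18.83
  deposit: 20.99

Highest: deposit (20.99)
Lowest: payment (3.10)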